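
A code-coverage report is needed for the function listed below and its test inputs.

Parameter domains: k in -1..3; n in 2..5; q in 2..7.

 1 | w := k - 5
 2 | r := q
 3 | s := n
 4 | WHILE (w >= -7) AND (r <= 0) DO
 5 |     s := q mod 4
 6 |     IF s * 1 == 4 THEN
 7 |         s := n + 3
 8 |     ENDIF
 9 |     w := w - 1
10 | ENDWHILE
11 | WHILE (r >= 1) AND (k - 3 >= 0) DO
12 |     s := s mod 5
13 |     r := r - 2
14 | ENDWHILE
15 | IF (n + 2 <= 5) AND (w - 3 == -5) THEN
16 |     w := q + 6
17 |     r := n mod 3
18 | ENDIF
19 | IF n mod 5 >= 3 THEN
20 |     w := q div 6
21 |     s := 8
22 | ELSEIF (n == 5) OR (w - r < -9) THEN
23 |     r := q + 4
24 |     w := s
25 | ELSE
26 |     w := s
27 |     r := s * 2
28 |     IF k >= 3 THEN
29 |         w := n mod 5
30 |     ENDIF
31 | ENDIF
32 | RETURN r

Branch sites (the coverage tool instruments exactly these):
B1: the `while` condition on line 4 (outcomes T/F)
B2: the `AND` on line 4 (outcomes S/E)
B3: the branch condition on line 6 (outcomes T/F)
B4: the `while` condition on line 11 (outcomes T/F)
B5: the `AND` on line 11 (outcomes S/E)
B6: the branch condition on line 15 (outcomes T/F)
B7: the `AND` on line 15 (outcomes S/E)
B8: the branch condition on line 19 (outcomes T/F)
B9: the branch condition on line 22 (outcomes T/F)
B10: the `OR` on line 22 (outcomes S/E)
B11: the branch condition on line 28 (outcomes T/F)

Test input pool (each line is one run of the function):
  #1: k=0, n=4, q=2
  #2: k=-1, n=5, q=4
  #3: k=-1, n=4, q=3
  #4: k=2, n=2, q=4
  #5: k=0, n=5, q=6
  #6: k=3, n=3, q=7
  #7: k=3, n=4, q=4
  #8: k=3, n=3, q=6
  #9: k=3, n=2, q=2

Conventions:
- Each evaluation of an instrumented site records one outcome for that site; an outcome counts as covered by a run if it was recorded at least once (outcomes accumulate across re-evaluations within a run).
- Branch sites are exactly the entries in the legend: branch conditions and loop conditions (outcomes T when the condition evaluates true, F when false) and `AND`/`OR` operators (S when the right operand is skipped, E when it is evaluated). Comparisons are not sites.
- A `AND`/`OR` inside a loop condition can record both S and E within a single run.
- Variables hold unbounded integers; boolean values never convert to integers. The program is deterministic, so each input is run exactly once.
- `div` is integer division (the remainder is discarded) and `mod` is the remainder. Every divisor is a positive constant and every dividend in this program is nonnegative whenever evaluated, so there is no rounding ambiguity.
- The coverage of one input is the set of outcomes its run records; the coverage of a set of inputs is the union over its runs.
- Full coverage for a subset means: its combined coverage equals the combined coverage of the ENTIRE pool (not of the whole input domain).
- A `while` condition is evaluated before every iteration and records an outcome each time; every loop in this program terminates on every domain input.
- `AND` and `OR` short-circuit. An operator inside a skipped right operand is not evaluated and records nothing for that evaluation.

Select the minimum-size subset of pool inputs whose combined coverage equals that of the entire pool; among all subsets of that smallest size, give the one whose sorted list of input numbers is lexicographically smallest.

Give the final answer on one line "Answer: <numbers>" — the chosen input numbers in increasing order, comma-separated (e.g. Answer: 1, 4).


input #1, k=0, n=4, q=2: events B2->E, B1->F, B5->E, B4->F, B7->S, B6->F, B8->T; outcomes B1=F, B2=E, B4=F, B5=E, B6=F, B7=S, B8=T
input #2, k=-1, n=5, q=4: events B2->E, B1->F, B5->E, B4->F, B7->S, B6->F, B8->F, B10->S, B9->T; outcomes B1=F, B2=E, B4=F, B5=E, B6=F, B7=S, B8=F, B9=T, B10=S
input #3, k=-1, n=4, q=3: events B2->E, B1->F, B5->E, B4->F, B7->S, B6->F, B8->T; outcomes B1=F, B2=E, B4=F, B5=E, B6=F, B7=S, B8=T
input #4, k=2, n=2, q=4: events B2->E, B1->F, B5->E, B4->F, B7->E, B6->F, B8->F, B10->E, B9->F, B11->F; outcomes B1=F, B2=E, B4=F, B5=E, B6=F, B7=E, B8=F, B9=F, B10=E, B11=F
input #5, k=0, n=5, q=6: events B2->E, B1->F, B5->E, B4->F, B7->S, B6->F, B8->F, B10->S, B9->T; outcomes B1=F, B2=E, B4=F, B5=E, B6=F, B7=S, B8=F, B9=T, B10=S
input #6, k=3, n=3, q=7: events B2->E, B1->F, B5->E, B4->T, B5->E, B4->T, B5->E, B4->T, B5->E, B4->T, B5->S, B4->F, B7->E, B6->T, ...; outcomes B1=F, B2=E, B4=T, B4=F, B5=S, B5=E, B6=T, B7=E, B8=T
input #7, k=3, n=4, q=4: events B2->E, B1->F, B5->E, B4->T, B5->E, B4->T, B5->S, B4->F, B7->S, B6->F, B8->T; outcomes B1=F, B2=E, B4=T, B4=F, B5=S, B5=E, B6=F, B7=S, B8=T
input #8, k=3, n=3, q=6: events B2->E, B1->F, B5->E, B4->T, B5->E, B4->T, B5->E, B4->T, B5->S, B4->F, B7->E, B6->T, B8->T; outcomes B1=F, B2=E, B4=T, B4=F, B5=S, B5=E, B6=T, B7=E, B8=T
input #9, k=3, n=2, q=2: events B2->E, B1->F, B5->E, B4->T, B5->S, B4->F, B7->E, B6->T, B8->F, B10->E, B9->F, B11->T; outcomes B1=F, B2=E, B4=T, B4=F, B5=S, B5=E, B6=T, B7=E, B8=F, B9=F, B10=E, B11=T
union over all inputs: B1=F, B2=E, B4=T, B4=F, B5=S, B5=E, B6=T, B6=F, B7=S, B7=E, B8=T, B8=F, B9=T, B9=F, B10=S, B10=E, B11=T, B11=F (18 outcomes)
every size-1 subset falls short of the 18 outcomes (best: 12/18)
every size-2 subset falls short of the 18 outcomes (best: 16/18)
every size-3 subset falls short of the 18 outcomes (best: 17/18)
the canonical winner is {1, 2, 4, 9}: size 4, full 18-outcome coverage, earliest index list among size-4 covers
Answer: 1, 2, 4, 9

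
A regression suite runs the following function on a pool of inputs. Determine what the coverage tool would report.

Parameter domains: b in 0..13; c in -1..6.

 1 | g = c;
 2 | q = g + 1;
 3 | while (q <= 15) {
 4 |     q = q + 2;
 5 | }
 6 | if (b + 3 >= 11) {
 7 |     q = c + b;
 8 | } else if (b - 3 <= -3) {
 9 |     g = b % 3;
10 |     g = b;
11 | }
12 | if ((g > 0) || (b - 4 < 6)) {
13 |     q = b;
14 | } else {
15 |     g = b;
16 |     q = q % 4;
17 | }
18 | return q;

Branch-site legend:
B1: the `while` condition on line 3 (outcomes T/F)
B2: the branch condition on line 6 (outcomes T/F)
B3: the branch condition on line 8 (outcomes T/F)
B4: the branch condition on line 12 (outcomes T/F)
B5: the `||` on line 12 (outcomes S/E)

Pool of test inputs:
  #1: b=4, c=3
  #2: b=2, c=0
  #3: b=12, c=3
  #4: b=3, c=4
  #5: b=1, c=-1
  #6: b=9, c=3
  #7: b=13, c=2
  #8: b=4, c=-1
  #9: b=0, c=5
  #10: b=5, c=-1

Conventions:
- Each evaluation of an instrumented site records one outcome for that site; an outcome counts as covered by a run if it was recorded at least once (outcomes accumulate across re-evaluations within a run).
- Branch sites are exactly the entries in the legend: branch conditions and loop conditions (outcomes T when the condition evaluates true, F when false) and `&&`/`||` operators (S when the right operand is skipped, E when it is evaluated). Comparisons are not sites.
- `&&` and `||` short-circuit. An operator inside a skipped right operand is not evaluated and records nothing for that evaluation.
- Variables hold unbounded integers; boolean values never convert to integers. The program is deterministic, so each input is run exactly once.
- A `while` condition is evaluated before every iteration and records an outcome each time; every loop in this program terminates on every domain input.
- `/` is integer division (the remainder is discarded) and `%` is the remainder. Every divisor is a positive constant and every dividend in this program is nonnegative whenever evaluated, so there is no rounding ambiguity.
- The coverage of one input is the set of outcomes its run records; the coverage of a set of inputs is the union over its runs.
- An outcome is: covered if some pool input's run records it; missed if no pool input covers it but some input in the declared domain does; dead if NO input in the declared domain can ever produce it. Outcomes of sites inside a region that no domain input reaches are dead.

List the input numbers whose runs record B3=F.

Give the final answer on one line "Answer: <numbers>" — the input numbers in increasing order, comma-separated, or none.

input #1 (b=4, c=3): hits B3=F
input #2 (b=2, c=0): hits B3=F
input #3 (b=12, c=3): never hits B3=F
input #4 (b=3, c=4): hits B3=F
input #5 (b=1, c=-1): hits B3=F
input #6 (b=9, c=3): never hits B3=F
input #7 (b=13, c=2): never hits B3=F
input #8 (b=4, c=-1): hits B3=F
input #9 (b=0, c=5): never hits B3=F
input #10 (b=5, c=-1): hits B3=F

Answer: 1, 2, 4, 5, 8, 10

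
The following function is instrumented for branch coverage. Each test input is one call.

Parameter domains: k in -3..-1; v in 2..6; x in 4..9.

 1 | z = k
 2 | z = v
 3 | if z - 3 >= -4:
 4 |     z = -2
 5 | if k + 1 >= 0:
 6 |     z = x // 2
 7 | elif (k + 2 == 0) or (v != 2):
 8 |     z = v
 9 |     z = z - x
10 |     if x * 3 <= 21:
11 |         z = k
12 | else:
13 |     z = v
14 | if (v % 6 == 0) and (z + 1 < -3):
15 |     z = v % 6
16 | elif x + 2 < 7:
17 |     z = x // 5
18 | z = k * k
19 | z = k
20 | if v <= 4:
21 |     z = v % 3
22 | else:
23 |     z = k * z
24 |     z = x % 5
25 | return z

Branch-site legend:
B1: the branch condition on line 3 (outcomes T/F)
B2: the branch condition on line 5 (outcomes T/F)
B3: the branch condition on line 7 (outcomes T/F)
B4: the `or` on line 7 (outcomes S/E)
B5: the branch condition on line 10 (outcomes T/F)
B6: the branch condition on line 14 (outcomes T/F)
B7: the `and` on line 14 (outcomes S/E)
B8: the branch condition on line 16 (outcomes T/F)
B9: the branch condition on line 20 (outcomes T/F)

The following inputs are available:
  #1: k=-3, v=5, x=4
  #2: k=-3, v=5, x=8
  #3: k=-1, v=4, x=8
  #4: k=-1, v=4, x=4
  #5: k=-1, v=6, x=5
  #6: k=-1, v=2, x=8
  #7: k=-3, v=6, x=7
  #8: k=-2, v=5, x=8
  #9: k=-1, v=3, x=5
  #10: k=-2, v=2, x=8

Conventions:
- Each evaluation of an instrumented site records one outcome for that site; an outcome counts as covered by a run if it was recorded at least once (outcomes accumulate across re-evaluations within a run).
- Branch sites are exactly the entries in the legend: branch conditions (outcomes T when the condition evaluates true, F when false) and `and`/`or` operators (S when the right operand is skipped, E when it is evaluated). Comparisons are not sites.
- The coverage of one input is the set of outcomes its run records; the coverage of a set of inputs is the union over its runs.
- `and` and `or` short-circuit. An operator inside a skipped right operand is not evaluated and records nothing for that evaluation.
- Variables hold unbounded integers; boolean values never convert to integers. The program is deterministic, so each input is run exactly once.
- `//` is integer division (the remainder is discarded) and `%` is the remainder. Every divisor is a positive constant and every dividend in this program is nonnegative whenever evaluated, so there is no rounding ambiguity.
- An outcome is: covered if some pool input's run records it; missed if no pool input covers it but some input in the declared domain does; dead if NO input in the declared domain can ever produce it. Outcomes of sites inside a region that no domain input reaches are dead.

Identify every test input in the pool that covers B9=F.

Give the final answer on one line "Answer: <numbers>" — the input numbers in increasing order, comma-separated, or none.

input #1 (k=-3, v=5, x=4): records B9=F
input #2 (k=-3, v=5, x=8): records B9=F
input #3 (k=-1, v=4, x=8): does not record B9=F
input #4 (k=-1, v=4, x=4): does not record B9=F
input #5 (k=-1, v=6, x=5): records B9=F
input #6 (k=-1, v=2, x=8): does not record B9=F
input #7 (k=-3, v=6, x=7): records B9=F
input #8 (k=-2, v=5, x=8): records B9=F
input #9 (k=-1, v=3, x=5): does not record B9=F
input #10 (k=-2, v=2, x=8): does not record B9=F

Answer: 1, 2, 5, 7, 8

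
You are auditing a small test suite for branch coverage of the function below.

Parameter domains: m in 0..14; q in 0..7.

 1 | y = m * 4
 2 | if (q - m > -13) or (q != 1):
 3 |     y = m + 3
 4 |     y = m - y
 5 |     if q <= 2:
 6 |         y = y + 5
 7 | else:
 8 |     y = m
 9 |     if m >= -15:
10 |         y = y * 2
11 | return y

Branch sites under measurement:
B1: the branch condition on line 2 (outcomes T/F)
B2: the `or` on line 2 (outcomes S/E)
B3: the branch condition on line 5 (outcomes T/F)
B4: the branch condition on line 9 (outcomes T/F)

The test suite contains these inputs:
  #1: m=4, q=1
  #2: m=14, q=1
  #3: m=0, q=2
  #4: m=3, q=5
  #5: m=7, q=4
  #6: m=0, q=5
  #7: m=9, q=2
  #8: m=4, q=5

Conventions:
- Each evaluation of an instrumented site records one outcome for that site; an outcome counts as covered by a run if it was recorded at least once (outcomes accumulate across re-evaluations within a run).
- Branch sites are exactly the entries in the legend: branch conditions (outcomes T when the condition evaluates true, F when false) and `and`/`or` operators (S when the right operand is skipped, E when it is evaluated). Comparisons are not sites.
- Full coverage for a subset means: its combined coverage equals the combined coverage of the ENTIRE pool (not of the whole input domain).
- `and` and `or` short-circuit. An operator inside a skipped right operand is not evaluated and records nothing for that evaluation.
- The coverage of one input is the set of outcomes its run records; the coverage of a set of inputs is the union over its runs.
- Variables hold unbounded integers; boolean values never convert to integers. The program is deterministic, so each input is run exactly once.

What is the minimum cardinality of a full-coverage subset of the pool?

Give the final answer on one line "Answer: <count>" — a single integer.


test 1 (m=4, q=1) fires B2->S, B1->T, B3->T; hits B1=T, B2=S, B3=T
test 2 (m=14, q=1) fires B2->E, B1->F, B4->T; hits B1=F, B2=E, B4=T
test 3 (m=0, q=2) fires B2->S, B1->T, B3->T; hits B1=T, B2=S, B3=T
test 4 (m=3, q=5) fires B2->S, B1->T, B3->F; hits B1=T, B2=S, B3=F
test 5 (m=7, q=4) fires B2->S, B1->T, B3->F; hits B1=T, B2=S, B3=F
test 6 (m=0, q=5) fires B2->S, B1->T, B3->F; hits B1=T, B2=S, B3=F
test 7 (m=9, q=2) fires B2->S, B1->T, B3->T; hits B1=T, B2=S, B3=T
test 8 (m=4, q=5) fires B2->S, B1->T, B3->F; hits B1=T, B2=S, B3=F
union over all inputs: B1=T, B1=F, B2=S, B2=E, B3=T, B3=F, B4=T (7 outcomes)
size 1 is not enough: best union over all size-1 subsets is 3/7
size 2 is not enough: best union over all size-2 subsets is 6/7
inputs {1, 2, 4} (size 3) cover everything; no size-3 subset with a lexicographically smaller index list covers all 7
Answer: 3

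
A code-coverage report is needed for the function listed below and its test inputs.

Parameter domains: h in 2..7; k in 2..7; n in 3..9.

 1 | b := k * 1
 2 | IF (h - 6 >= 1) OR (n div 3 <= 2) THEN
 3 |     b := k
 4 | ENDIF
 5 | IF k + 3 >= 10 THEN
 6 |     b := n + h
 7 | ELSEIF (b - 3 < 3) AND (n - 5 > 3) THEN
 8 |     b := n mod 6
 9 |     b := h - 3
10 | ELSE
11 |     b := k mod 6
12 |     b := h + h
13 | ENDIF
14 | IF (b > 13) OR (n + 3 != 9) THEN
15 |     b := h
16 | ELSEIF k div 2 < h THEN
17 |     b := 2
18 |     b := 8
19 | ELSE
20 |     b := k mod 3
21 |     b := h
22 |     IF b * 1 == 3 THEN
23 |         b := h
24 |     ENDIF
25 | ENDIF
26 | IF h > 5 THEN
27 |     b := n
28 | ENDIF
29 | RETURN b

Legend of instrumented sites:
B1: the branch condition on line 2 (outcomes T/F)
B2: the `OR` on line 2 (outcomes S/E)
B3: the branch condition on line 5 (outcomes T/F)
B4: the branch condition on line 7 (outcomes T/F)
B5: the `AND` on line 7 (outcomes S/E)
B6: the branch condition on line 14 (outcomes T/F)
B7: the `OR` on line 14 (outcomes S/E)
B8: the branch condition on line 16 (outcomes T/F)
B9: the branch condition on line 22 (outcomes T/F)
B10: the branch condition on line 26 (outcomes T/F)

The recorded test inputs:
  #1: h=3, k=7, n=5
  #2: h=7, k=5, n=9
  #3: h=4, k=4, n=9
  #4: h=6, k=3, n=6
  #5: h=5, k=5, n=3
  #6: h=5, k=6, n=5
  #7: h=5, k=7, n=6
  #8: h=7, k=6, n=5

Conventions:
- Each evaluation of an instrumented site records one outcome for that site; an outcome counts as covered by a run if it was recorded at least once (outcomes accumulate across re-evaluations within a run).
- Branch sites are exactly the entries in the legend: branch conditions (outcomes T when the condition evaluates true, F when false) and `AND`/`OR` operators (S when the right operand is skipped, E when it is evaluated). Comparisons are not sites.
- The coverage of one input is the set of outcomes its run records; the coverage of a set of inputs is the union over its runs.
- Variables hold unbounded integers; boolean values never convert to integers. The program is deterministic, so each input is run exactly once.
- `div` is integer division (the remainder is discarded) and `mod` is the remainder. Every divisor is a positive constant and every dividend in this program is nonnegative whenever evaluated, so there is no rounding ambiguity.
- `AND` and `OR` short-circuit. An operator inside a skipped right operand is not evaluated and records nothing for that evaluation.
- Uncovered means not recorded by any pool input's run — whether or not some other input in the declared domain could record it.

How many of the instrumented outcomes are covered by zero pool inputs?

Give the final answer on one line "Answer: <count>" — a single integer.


#1 (h=3, k=7, n=5) -> B2->E, B1->T, B3->T, B7->E, B6->T, B10->F; covered: B1=T, B2=E, B3=T, B6=T, B7=E, B10=F
#2 (h=7, k=5, n=9) -> B2->S, B1->T, B3->F, B5->E, B4->T, B7->E, B6->T, B10->T; covered: B1=T, B2=S, B3=F, B4=T, B5=E, B6=T, B7=E, B10=T
#3 (h=4, k=4, n=9) -> B2->E, B1->F, B3->F, B5->E, B4->T, B7->E, B6->T, B10->F; covered: B1=F, B2=E, B3=F, B4=T, B5=E, B6=T, B7=E, B10=F
#4 (h=6, k=3, n=6) -> B2->E, B1->T, B3->F, B5->E, B4->F, B7->E, B6->F, B8->T, B10->T; covered: B1=T, B2=E, B3=F, B4=F, B5=E, B6=F, B7=E, B8=T, B10=T
#5 (h=5, k=5, n=3) -> B2->E, B1->T, B3->F, B5->E, B4->F, B7->E, B6->T, B10->F; covered: B1=T, B2=E, B3=F, B4=F, B5=E, B6=T, B7=E, B10=F
#6 (h=5, k=6, n=5) -> B2->E, B1->T, B3->F, B5->S, B4->F, B7->E, B6->T, B10->F; covered: B1=T, B2=E, B3=F, B4=F, B5=S, B6=T, B7=E, B10=F
#7 (h=5, k=7, n=6) -> B2->E, B1->T, B3->T, B7->E, B6->F, B8->T, B10->F; covered: B1=T, B2=E, B3=T, B6=F, B7=E, B8=T, B10=F
#8 (h=7, k=6, n=5) -> B2->S, B1->T, B3->F, B5->S, B4->F, B7->S, B6->T, B10->T; covered: B1=T, B2=S, B3=F, B4=F, B5=S, B6=T, B7=S, B10=T
union over the pool: B1=T, B1=F, B2=S, B2=E, B3=T, B3=F, B4=T, B4=F, B5=S, B5=E, B6=T, B6=F, B7=S, B7=E, B8=T, B10=T, B10=F
uncovered (3 of 20): B8=F, B9=T, B9=F
Answer: 3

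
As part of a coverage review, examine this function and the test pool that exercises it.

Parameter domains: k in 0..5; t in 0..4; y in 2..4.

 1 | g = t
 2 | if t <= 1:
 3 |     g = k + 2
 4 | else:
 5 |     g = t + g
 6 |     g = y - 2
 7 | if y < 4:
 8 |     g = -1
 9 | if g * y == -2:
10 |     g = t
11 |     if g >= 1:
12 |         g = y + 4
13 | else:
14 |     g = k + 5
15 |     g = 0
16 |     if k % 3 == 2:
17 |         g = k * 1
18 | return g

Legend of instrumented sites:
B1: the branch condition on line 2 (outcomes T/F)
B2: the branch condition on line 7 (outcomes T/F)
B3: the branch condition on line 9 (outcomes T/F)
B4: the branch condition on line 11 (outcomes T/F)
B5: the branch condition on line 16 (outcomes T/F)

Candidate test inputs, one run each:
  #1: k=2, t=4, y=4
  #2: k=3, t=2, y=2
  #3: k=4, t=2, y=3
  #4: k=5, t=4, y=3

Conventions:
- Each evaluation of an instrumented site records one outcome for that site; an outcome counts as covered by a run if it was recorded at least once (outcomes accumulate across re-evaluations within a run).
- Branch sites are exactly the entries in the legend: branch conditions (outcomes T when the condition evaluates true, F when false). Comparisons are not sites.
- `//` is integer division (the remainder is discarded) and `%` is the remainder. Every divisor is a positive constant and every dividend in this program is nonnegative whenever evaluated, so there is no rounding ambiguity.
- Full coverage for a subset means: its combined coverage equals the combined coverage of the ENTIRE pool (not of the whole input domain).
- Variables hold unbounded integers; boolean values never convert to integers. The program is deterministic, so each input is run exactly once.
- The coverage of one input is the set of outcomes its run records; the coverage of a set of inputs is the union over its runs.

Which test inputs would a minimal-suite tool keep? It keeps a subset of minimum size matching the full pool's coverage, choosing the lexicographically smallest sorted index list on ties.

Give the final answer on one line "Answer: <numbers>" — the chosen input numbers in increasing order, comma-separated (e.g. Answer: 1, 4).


input #1, k=2, t=4, y=4: outcomes B1=F, B2=F, B3=F, B5=T
input #2, k=3, t=2, y=2: outcomes B1=F, B2=T, B3=T, B4=T
input #3, k=4, t=2, y=3: outcomes B1=F, B2=T, B3=F, B5=F
input #4, k=5, t=4, y=3: outcomes B1=F, B2=T, B3=F, B5=T
together the pool reaches 8 outcomes: B1=F, B2=T, B2=F, B3=T, B3=F, B4=T, B5=T, B5=F
size 1 is not enough: best union over all size-1 subsets is 4/8
size 2 is not enough: best union over all size-2 subsets is 7/8
inputs {1, 2, 3} (size 3) cover everything; no size-3 subset with a lexicographically smaller index list covers all 8
Answer: 1, 2, 3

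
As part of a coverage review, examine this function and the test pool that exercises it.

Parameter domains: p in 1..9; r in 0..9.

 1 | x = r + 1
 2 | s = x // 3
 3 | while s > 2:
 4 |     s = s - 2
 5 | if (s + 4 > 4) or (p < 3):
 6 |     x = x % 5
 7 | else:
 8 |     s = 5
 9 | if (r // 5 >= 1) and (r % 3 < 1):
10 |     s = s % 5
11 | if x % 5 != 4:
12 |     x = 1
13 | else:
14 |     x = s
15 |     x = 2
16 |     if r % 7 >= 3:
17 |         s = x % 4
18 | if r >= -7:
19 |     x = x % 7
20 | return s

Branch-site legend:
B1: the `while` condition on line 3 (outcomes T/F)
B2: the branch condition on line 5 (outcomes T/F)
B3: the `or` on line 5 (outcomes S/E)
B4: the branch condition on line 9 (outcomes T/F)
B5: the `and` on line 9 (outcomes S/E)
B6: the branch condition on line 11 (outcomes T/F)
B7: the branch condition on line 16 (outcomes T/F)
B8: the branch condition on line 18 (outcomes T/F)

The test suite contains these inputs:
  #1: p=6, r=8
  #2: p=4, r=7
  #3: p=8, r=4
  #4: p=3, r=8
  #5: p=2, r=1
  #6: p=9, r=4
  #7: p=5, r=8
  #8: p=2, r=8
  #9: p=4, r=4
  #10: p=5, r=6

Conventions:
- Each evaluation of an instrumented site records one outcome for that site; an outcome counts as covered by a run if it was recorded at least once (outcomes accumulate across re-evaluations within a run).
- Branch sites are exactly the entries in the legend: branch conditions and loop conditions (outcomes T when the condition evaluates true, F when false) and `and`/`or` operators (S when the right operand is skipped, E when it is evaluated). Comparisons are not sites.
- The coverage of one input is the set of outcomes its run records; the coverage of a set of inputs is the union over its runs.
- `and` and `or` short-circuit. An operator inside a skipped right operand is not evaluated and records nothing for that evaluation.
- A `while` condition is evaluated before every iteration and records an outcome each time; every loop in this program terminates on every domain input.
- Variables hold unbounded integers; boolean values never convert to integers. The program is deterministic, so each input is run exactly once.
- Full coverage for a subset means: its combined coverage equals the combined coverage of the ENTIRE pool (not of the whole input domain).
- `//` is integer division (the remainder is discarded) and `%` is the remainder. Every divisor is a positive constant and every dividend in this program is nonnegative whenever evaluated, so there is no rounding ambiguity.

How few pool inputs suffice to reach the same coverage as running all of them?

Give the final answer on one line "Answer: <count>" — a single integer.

input #1 (p=6, r=8): events B1->T, B1->F, B3->S, B2->T, B5->E, B4->F, B6->F, B7->F, B8->T; covers B1=T, B1=F, B2=T, B3=S, B4=F, B5=E, B6=F, B7=F, B8=T
input #2 (p=4, r=7): events B1->F, B3->S, B2->T, B5->E, B4->F, B6->T, B8->T; covers B1=F, B2=T, B3=S, B4=F, B5=E, B6=T, B8=T
input #3 (p=8, r=4): events B1->F, B3->S, B2->T, B5->S, B4->F, B6->T, B8->T; covers B1=F, B2=T, B3=S, B4=F, B5=S, B6=T, B8=T
input #4 (p=3, r=8): events B1->T, B1->F, B3->S, B2->T, B5->E, B4->F, B6->F, B7->F, B8->T; covers B1=T, B1=F, B2=T, B3=S, B4=F, B5=E, B6=F, B7=F, B8=T
input #5 (p=2, r=1): events B1->F, B3->E, B2->T, B5->S, B4->F, B6->T, B8->T; covers B1=F, B2=T, B3=E, B4=F, B5=S, B6=T, B8=T
input #6 (p=9, r=4): events B1->F, B3->S, B2->T, B5->S, B4->F, B6->T, B8->T; covers B1=F, B2=T, B3=S, B4=F, B5=S, B6=T, B8=T
input #7 (p=5, r=8): events B1->T, B1->F, B3->S, B2->T, B5->E, B4->F, B6->F, B7->F, B8->T; covers B1=T, B1=F, B2=T, B3=S, B4=F, B5=E, B6=F, B7=F, B8=T
input #8 (p=2, r=8): events B1->T, B1->F, B3->S, B2->T, B5->E, B4->F, B6->F, B7->F, B8->T; covers B1=T, B1=F, B2=T, B3=S, B4=F, B5=E, B6=F, B7=F, B8=T
input #9 (p=4, r=4): events B1->F, B3->S, B2->T, B5->S, B4->F, B6->T, B8->T; covers B1=F, B2=T, B3=S, B4=F, B5=S, B6=T, B8=T
input #10 (p=5, r=6): events B1->F, B3->S, B2->T, B5->E, B4->T, B6->T, B8->T; covers B1=F, B2=T, B3=S, B4=T, B5=E, B6=T, B8=T
union over all inputs: B1=T, B1=F, B2=T, B3=S, B3=E, B4=T, B4=F, B5=S, B5=E, B6=T, B6=F, B7=F, B8=T (13 outcomes)
checked all size-1 subsets: none covers 13 outcomes (max 9/13)
checked all size-2 subsets: none covers 13 outcomes (max 12/13)
at size 3, {1, 5, 10} reaches all 13 outcomes; every lexicographically earlier size-3 subset fails

Answer: 3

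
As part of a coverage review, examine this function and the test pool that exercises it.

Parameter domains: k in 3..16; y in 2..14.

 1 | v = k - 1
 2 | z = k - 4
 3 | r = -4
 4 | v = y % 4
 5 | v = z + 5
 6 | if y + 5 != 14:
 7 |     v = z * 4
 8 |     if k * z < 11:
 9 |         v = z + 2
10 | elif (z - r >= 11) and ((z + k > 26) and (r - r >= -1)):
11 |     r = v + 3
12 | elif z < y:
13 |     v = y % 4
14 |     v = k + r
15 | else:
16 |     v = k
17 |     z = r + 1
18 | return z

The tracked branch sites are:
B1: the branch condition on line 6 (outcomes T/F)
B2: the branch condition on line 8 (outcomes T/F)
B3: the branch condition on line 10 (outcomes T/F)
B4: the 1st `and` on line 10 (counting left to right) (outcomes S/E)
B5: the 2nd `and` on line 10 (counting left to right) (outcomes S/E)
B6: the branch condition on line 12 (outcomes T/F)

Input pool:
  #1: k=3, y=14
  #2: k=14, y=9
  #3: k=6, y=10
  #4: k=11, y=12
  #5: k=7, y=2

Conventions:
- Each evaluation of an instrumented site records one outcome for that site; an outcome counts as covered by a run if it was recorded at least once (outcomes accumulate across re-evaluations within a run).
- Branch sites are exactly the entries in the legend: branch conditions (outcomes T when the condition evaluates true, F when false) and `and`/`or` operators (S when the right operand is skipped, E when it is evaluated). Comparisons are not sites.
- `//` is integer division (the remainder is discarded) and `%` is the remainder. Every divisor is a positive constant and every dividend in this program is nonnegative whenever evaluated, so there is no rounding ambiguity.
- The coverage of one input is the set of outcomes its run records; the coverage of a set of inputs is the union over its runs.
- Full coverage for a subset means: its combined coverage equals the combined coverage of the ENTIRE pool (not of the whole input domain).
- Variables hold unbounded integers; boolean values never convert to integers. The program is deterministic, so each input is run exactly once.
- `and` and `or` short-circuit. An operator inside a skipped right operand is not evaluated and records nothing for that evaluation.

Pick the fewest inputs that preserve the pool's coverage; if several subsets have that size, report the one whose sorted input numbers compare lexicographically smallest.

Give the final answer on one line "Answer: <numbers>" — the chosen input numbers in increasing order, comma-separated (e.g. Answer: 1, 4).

test 1 (k=3, y=14) hits B1=T, B2=T
test 2 (k=14, y=9) hits B1=F, B3=F, B4=E, B5=S, B6=F
test 3 (k=6, y=10) hits B1=T, B2=F
test 4 (k=11, y=12) hits B1=T, B2=F
test 5 (k=7, y=2) hits B1=T, B2=F
pool-wide coverage (8 outcomes): B1=T, B1=F, B2=T, B2=F, B3=F, B4=E, B5=S, B6=F
no size-1 subset reaches all 8 outcomes (best union: 5/8)
no size-2 subset reaches all 8 outcomes (best union: 7/8)
at size 3, {1, 2, 3} reaches all 8 outcomes; every lexicographically earlier size-3 subset fails

Answer: 1, 2, 3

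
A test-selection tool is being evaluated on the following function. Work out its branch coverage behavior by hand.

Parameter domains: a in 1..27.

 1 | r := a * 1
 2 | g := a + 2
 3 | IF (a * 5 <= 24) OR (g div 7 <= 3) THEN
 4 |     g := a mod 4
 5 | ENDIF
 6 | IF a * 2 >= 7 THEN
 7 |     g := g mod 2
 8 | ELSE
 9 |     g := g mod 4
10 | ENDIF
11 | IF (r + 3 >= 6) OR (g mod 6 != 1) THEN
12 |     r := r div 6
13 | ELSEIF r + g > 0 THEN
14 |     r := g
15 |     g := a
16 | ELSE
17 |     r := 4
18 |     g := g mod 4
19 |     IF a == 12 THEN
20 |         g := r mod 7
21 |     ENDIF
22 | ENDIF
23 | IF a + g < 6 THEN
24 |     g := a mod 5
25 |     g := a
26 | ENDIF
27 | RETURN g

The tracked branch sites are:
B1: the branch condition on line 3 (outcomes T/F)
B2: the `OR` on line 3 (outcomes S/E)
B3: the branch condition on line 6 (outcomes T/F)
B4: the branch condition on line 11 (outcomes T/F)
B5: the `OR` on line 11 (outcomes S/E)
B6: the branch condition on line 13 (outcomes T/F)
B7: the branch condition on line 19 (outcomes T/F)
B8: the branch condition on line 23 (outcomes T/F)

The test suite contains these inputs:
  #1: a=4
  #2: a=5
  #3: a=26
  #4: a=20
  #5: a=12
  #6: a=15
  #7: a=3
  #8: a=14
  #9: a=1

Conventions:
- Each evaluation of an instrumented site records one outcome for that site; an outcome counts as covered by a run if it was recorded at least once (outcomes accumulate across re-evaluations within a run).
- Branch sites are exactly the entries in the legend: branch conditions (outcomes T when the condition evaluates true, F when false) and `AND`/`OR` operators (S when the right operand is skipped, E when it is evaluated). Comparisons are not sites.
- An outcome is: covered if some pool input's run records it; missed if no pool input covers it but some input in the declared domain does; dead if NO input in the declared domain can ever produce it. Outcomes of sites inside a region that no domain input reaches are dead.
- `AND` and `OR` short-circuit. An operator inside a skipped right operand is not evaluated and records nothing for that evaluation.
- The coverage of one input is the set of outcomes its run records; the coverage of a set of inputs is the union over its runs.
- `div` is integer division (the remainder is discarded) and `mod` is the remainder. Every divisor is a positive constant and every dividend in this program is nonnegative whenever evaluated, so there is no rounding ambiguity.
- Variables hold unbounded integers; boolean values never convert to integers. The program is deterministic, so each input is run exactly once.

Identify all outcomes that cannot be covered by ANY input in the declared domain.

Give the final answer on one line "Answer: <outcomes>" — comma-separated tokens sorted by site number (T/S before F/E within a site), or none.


sweeping the full domain (27 inputs) for each outcome:
  B6=F: no domain input ever produces it -> dead
  B7=T: no domain input ever produces it -> dead
  B7=F: no domain input ever produces it -> dead
  reachable outcomes have witnesses, e.g. B1=T (e.g. a=1), B1=F (e.g. a=26), B2=S (e.g. a=1), B2=E (e.g. a=5)
Answer: B6=F, B7=T, B7=F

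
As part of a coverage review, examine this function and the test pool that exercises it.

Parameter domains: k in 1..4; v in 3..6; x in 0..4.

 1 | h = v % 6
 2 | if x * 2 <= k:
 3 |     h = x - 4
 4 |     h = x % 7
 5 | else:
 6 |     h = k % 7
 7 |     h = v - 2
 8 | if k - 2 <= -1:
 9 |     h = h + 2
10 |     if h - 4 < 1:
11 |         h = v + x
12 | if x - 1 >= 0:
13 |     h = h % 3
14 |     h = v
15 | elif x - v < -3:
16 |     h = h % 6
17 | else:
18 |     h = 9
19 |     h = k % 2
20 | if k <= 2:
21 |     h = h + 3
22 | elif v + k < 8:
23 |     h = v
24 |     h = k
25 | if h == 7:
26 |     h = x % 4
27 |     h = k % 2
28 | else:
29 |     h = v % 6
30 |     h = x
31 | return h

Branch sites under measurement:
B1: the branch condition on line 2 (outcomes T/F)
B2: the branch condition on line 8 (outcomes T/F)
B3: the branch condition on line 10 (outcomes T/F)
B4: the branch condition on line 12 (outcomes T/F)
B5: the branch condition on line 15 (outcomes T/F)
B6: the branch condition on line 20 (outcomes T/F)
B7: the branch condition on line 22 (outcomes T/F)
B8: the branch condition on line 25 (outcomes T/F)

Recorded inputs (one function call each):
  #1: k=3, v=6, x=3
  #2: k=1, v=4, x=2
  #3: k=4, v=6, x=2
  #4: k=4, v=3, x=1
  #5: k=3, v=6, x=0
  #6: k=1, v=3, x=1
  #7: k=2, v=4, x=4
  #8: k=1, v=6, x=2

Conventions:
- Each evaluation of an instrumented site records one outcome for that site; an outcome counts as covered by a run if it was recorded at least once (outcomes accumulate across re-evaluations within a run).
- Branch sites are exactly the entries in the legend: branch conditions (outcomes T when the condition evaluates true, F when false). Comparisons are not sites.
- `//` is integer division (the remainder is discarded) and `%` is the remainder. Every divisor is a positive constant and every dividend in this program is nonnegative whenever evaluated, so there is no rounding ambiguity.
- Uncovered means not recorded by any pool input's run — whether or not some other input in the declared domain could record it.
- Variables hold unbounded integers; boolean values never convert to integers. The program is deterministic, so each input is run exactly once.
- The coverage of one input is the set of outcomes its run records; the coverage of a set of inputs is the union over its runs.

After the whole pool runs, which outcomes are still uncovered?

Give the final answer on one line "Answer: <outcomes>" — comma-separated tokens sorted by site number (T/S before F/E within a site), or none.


run #1 (k=3, v=6, x=3) records B1=F, B2=F, B4=T, B6=F, B7=F, B8=F
run #2 (k=1, v=4, x=2) records B1=F, B2=T, B3=T, B4=T, B6=T, B8=T
run #3 (k=4, v=6, x=2) records B1=T, B2=F, B4=T, B6=F, B7=F, B8=F
run #4 (k=4, v=3, x=1) records B1=T, B2=F, B4=T, B6=F, B7=T, B8=F
run #5 (k=3, v=6, x=0) records B1=T, B2=F, B4=F, B5=T, B6=F, B7=F, B8=F
run #6 (k=1, v=3, x=1) records B1=F, B2=T, B3=T, B4=T, B6=T, B8=F
run #7 (k=2, v=4, x=4) records B1=F, B2=F, B4=T, B6=T, B8=T
run #8 (k=1, v=6, x=2) records B1=F, B2=T, B3=F, B4=T, B6=T, B8=F
union over the pool: B1=T, B1=F, B2=T, B2=F, B3=T, B3=F, B4=T, B4=F, B5=T, B6=T, B6=F, B7=T, B7=F, B8=T, B8=F
uncovered (1 of 16): B5=F
Answer: B5=F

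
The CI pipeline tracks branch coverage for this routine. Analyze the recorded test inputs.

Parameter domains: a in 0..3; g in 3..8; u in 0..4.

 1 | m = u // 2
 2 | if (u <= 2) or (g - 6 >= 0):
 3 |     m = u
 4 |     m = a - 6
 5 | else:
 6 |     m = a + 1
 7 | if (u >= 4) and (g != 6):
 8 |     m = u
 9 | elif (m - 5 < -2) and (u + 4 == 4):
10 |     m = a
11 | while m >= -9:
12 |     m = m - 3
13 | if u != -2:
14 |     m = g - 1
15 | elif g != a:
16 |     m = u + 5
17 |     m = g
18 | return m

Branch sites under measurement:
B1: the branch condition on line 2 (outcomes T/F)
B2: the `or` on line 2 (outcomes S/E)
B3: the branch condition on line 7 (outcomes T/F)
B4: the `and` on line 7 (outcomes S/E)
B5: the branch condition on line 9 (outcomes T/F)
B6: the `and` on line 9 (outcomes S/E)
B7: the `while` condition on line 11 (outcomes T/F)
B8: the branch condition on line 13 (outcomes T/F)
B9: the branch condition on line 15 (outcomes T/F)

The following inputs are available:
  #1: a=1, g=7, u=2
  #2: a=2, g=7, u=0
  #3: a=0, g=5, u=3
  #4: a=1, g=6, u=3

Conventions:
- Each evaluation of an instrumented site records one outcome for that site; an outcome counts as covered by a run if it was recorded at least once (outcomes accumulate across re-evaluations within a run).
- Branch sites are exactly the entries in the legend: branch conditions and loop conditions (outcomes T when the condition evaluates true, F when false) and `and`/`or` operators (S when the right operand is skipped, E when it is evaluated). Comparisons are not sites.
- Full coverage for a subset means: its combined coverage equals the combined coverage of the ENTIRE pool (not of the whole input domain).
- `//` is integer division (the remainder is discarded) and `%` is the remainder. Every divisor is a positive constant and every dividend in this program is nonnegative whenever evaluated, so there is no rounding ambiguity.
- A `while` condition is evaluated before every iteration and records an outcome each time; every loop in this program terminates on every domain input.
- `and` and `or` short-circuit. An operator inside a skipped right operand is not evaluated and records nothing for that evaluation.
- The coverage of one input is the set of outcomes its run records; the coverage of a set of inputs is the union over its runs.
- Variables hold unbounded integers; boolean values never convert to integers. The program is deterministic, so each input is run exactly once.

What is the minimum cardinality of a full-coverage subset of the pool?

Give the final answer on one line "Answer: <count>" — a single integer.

input #1, a=1, g=7, u=2: outcomes B1=T, B2=S, B3=F, B4=S, B5=F, B6=E, B7=T, B7=F, B8=T
input #2, a=2, g=7, u=0: outcomes B1=T, B2=S, B3=F, B4=S, B5=T, B6=E, B7=T, B7=F, B8=T
input #3, a=0, g=5, u=3: outcomes B1=F, B2=E, B3=F, B4=S, B5=F, B6=E, B7=T, B7=F, B8=T
input #4, a=1, g=6, u=3: outcomes B1=T, B2=E, B3=F, B4=S, B5=F, B6=E, B7=T, B7=F, B8=T
pool-wide coverage (12 outcomes): B1=T, B1=F, B2=S, B2=E, B3=F, B4=S, B5=T, B5=F, B6=E, B7=T, B7=F, B8=T
size 1 is not enough: best union over all size-1 subsets is 9/12
the canonical winner is {2, 3}: size 2, full 12-outcome coverage, earliest index list among size-2 covers

Answer: 2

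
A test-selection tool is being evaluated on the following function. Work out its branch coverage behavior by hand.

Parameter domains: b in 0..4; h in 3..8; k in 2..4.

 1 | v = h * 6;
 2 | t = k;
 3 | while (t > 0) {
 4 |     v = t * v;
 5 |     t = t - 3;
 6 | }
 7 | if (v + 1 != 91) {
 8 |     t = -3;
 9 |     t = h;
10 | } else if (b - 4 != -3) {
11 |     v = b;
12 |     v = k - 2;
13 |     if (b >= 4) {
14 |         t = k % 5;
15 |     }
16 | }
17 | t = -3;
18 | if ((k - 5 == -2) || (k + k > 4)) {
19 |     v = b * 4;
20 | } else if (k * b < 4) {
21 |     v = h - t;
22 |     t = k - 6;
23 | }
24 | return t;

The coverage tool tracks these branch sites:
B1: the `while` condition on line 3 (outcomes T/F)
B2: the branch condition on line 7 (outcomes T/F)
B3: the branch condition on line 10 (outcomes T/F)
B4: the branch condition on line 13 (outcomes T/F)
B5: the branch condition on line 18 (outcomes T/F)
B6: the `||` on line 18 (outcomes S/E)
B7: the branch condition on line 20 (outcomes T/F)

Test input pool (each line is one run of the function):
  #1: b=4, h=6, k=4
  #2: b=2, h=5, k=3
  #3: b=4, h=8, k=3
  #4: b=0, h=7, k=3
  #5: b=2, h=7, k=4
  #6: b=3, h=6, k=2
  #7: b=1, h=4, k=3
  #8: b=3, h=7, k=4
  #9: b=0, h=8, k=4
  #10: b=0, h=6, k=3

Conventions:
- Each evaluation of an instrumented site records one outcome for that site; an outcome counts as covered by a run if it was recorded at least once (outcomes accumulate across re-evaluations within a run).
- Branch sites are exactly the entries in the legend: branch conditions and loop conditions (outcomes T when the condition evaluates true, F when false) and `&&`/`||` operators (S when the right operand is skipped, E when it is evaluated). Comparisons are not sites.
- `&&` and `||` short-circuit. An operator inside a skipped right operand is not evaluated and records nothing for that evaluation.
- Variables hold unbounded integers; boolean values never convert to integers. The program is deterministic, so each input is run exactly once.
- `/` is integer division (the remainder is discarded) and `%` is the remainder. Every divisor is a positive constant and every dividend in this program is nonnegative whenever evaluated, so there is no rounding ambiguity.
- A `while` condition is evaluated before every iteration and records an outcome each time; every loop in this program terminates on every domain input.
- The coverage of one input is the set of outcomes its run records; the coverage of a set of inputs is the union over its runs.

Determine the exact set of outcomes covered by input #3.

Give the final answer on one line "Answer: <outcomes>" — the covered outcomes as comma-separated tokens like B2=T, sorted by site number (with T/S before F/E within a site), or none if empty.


Event log for input #3 (b=4, h=8, k=3):
  B1->T, B1->F, B2->T, B6->S, B5->T
collecting distinct outcomes: B1=T, B1=F, B2=T, B5=T, B6=S
Answer: B1=T, B1=F, B2=T, B5=T, B6=S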